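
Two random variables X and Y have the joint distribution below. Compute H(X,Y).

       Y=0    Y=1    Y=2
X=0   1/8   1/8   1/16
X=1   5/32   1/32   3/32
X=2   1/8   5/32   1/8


H(X,Y) = -Σ p(x,y) log₂ p(x,y)
  p(0,0)=1/8: -0.1250 × log₂(0.1250) = 0.3750
  p(0,1)=1/8: -0.1250 × log₂(0.1250) = 0.3750
  p(0,2)=1/16: -0.0625 × log₂(0.0625) = 0.2500
  p(1,0)=5/32: -0.1562 × log₂(0.1562) = 0.4184
  p(1,1)=1/32: -0.0312 × log₂(0.0312) = 0.1562
  p(1,2)=3/32: -0.0938 × log₂(0.0938) = 0.3202
  p(2,0)=1/8: -0.1250 × log₂(0.1250) = 0.3750
  p(2,1)=5/32: -0.1562 × log₂(0.1562) = 0.4184
  p(2,2)=1/8: -0.1250 × log₂(0.1250) = 0.3750
H(X,Y) = 3.0633 bits


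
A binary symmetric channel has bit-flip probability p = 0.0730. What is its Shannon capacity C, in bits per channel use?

For BSC with error probability p:
C = 1 - H(p) where H(p) is binary entropy
H(0.0730) = -0.0730 × log₂(0.0730) - 0.9270 × log₂(0.9270)
H(p) = 0.3770
C = 1 - 0.3770 = 0.6230 bits/use


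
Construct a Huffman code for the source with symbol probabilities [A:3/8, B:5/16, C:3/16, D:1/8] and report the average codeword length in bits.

Huffman tree construction:
Combine smallest probabilities repeatedly
Resulting codes:
  A: 0 (length 1)
  B: 10 (length 2)
  C: 111 (length 3)
  D: 110 (length 3)
Average length = Σ p(s) × length(s) = 1.9375 bits


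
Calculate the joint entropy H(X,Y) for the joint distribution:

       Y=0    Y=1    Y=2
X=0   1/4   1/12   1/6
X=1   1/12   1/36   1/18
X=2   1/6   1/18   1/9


H(X,Y) = -Σ p(x,y) log₂ p(x,y)
  p(0,0)=1/4: -0.2500 × log₂(0.2500) = 0.5000
  p(0,1)=1/12: -0.0833 × log₂(0.0833) = 0.2987
  p(0,2)=1/6: -0.1667 × log₂(0.1667) = 0.4308
  p(1,0)=1/12: -0.0833 × log₂(0.0833) = 0.2987
  p(1,1)=1/36: -0.0278 × log₂(0.0278) = 0.1436
  p(1,2)=1/18: -0.0556 × log₂(0.0556) = 0.2317
  p(2,0)=1/6: -0.1667 × log₂(0.1667) = 0.4308
  p(2,1)=1/18: -0.0556 × log₂(0.0556) = 0.2317
  p(2,2)=1/9: -0.1111 × log₂(0.1111) = 0.3522
H(X,Y) = 2.9183 bits


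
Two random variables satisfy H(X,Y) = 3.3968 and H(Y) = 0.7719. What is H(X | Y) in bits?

Chain rule: H(X,Y) = H(X|Y) + H(Y)
H(X|Y) = H(X,Y) - H(Y) = 3.3968 - 0.7719 = 2.6249 bits


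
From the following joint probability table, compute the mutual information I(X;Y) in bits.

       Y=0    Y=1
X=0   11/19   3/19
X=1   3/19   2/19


H(X) = 0.8315, H(Y) = 0.8315, H(X,Y) = 1.6393
I(X;Y) = H(X) + H(Y) - H(X,Y) = 0.0236 bits


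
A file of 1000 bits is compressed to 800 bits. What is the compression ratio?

Compression ratio = Original / Compressed
= 1000 / 800 = 1.25:1


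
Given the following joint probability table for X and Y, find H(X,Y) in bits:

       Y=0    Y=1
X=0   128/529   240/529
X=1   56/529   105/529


H(X,Y) = -Σ p(x,y) log₂ p(x,y)
  p(0,0)=128/529: -0.2420 × log₂(0.2420) = 0.4953
  p(0,1)=240/529: -0.4537 × log₂(0.4537) = 0.5173
  p(1,0)=56/529: -0.1059 × log₂(0.1059) = 0.3430
  p(1,1)=105/529: -0.1985 × log₂(0.1985) = 0.4630
H(X,Y) = 1.8187 bits


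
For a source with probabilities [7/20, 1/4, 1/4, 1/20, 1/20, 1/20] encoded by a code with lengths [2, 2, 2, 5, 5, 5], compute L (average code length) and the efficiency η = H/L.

Average length L = Σ p_i × l_i = 2.4500 bits
Entropy H = 2.1784 bits
Efficiency η = H/L × 100% = 88.91%


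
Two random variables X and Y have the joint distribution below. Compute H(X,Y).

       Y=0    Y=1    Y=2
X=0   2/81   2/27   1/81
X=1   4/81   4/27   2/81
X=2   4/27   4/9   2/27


H(X,Y) = -Σ p(x,y) log₂ p(x,y)
  p(0,0)=2/81: -0.0247 × log₂(0.0247) = 0.1318
  p(0,1)=2/27: -0.0741 × log₂(0.0741) = 0.2781
  p(0,2)=1/81: -0.0123 × log₂(0.0123) = 0.0783
  p(1,0)=4/81: -0.0494 × log₂(0.0494) = 0.2143
  p(1,1)=4/27: -0.1481 × log₂(0.1481) = 0.4081
  p(1,2)=2/81: -0.0247 × log₂(0.0247) = 0.1318
  p(2,0)=4/27: -0.1481 × log₂(0.1481) = 0.4081
  p(2,1)=4/9: -0.4444 × log₂(0.4444) = 0.5200
  p(2,2)=2/27: -0.0741 × log₂(0.0741) = 0.2781
H(X,Y) = 2.4488 bits


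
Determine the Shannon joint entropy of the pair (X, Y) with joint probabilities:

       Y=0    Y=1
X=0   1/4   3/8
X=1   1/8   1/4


H(X,Y) = -Σ p(x,y) log₂ p(x,y)
  p(0,0)=1/4: -0.2500 × log₂(0.2500) = 0.5000
  p(0,1)=3/8: -0.3750 × log₂(0.3750) = 0.5306
  p(1,0)=1/8: -0.1250 × log₂(0.1250) = 0.3750
  p(1,1)=1/4: -0.2500 × log₂(0.2500) = 0.5000
H(X,Y) = 1.9056 bits


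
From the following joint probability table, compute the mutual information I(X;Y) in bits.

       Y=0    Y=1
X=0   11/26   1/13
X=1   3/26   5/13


H(X) = 1.0000, H(Y) = 0.9957, H(X,Y) = 1.6994
I(X;Y) = H(X) + H(Y) - H(X,Y) = 0.2964 bits


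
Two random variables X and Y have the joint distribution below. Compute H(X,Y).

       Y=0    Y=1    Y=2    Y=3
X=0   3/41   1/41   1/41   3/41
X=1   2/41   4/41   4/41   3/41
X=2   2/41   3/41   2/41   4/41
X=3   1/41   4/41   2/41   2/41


H(X,Y) = -Σ p(x,y) log₂ p(x,y)
  p(0,0)=3/41: -0.0732 × log₂(0.0732) = 0.2760
  p(0,1)=1/41: -0.0244 × log₂(0.0244) = 0.1307
  p(0,2)=1/41: -0.0244 × log₂(0.0244) = 0.1307
  p(0,3)=3/41: -0.0732 × log₂(0.0732) = 0.2760
  p(1,0)=2/41: -0.0488 × log₂(0.0488) = 0.2126
  p(1,1)=4/41: -0.0976 × log₂(0.0976) = 0.3276
  p(1,2)=4/41: -0.0976 × log₂(0.0976) = 0.3276
  p(1,3)=3/41: -0.0732 × log₂(0.0732) = 0.2760
  p(2,0)=2/41: -0.0488 × log₂(0.0488) = 0.2126
  p(2,1)=3/41: -0.0732 × log₂(0.0732) = 0.2760
  p(2,2)=2/41: -0.0488 × log₂(0.0488) = 0.2126
  p(2,3)=4/41: -0.0976 × log₂(0.0976) = 0.3276
  p(3,0)=1/41: -0.0244 × log₂(0.0244) = 0.1307
  p(3,1)=4/41: -0.0976 × log₂(0.0976) = 0.3276
  p(3,2)=2/41: -0.0488 × log₂(0.0488) = 0.2126
  p(3,3)=2/41: -0.0488 × log₂(0.0488) = 0.2126
H(X,Y) = 3.8693 bits


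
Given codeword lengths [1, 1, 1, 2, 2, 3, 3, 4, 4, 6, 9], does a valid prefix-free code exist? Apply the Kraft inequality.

Kraft inequality: Σ 2^(-l_i) ≤ 1 for prefix-free code
Calculating: 2^(-1) + 2^(-1) + 2^(-1) + 2^(-2) + 2^(-2) + 2^(-3) + 2^(-3) + 2^(-4) + 2^(-4) + 2^(-6) + 2^(-9)
= 0.5 + 0.5 + 0.5 + 0.25 + 0.25 + 0.125 + 0.125 + 0.0625 + 0.0625 + 0.015625 + 0.001953125
= 2.3926
Since 2.3926 > 1, prefix-free code does not exist


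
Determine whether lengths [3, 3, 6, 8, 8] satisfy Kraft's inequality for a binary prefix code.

Kraft inequality: Σ 2^(-l_i) ≤ 1 for prefix-free code
Calculating: 2^(-3) + 2^(-3) + 2^(-6) + 2^(-8) + 2^(-8)
= 0.125 + 0.125 + 0.015625 + 0.00390625 + 0.00390625
= 0.2734
Since 0.2734 ≤ 1, prefix-free code exists


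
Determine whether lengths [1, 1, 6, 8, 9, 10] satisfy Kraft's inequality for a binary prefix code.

Kraft inequality: Σ 2^(-l_i) ≤ 1 for prefix-free code
Calculating: 2^(-1) + 2^(-1) + 2^(-6) + 2^(-8) + 2^(-9) + 2^(-10)
= 0.5 + 0.5 + 0.015625 + 0.00390625 + 0.001953125 + 0.0009765625
= 1.0225
Since 1.0225 > 1, prefix-free code does not exist


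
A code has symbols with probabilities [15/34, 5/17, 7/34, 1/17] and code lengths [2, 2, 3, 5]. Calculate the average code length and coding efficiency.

Average length L = Σ p_i × l_i = 2.3824 bits
Entropy H = 1.7500 bits
Efficiency η = H/L × 100% = 73.46%


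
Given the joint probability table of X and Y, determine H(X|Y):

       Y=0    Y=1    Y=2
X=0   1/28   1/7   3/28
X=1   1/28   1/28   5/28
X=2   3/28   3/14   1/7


H(X|Y) = Σ_y p(y) H(X|Y=y)
  p(Y=0) = 5/28, H(X|Y=0) = 1.3710
  p(Y=1) = 11/28, H(X|Y=1) = 1.3222
  p(Y=2) = 3/7, H(X|Y=2) = 1.5546
H(X|Y) = 0.1786×1.3710 + 0.3929×1.3222 + 0.4286×1.5546 = 1.4305 bits


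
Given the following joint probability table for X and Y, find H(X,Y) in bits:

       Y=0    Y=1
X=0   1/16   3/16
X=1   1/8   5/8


H(X,Y) = -Σ p(x,y) log₂ p(x,y)
  p(0,0)=1/16: -0.0625 × log₂(0.0625) = 0.2500
  p(0,1)=3/16: -0.1875 × log₂(0.1875) = 0.4528
  p(1,0)=1/8: -0.1250 × log₂(0.1250) = 0.3750
  p(1,1)=5/8: -0.6250 × log₂(0.6250) = 0.4238
H(X,Y) = 1.5016 bits


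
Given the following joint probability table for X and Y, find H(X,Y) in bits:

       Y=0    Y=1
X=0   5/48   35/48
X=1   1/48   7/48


H(X,Y) = -Σ p(x,y) log₂ p(x,y)
  p(0,0)=5/48: -0.1042 × log₂(0.1042) = 0.3399
  p(0,1)=35/48: -0.7292 × log₂(0.7292) = 0.3323
  p(1,0)=1/48: -0.0208 × log₂(0.0208) = 0.1164
  p(1,1)=7/48: -0.1458 × log₂(0.1458) = 0.4051
H(X,Y) = 1.1936 bits


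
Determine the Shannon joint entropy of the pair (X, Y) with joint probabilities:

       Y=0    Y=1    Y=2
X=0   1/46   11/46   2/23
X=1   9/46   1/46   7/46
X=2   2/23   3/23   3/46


H(X,Y) = -Σ p(x,y) log₂ p(x,y)
  p(0,0)=1/46: -0.0217 × log₂(0.0217) = 0.1201
  p(0,1)=11/46: -0.2391 × log₂(0.2391) = 0.4936
  p(0,2)=2/23: -0.0870 × log₂(0.0870) = 0.3064
  p(1,0)=9/46: -0.1957 × log₂(0.1957) = 0.4605
  p(1,1)=1/46: -0.0217 × log₂(0.0217) = 0.1201
  p(1,2)=7/46: -0.1522 × log₂(0.1522) = 0.4133
  p(2,0)=2/23: -0.0870 × log₂(0.0870) = 0.3064
  p(2,1)=3/23: -0.1304 × log₂(0.1304) = 0.3833
  p(2,2)=3/46: -0.0652 × log₂(0.0652) = 0.2569
H(X,Y) = 2.8605 bits


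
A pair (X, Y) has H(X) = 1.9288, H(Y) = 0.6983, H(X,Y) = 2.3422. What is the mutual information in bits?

I(X;Y) = H(X) + H(Y) - H(X,Y)
I(X;Y) = 1.9288 + 0.6983 - 2.3422 = 0.2849 bits


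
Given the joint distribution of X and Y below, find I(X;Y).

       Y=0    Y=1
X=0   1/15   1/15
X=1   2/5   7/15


H(X) = 0.5665, H(Y) = 0.9968, H(X,Y) = 1.5628
I(X;Y) = H(X) + H(Y) - H(X,Y) = 0.0005 bits


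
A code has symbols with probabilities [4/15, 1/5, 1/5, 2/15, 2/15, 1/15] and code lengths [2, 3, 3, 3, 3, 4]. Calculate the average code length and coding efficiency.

Average length L = Σ p_i × l_i = 2.8000 bits
Entropy H = 2.4729 bits
Efficiency η = H/L × 100% = 88.32%


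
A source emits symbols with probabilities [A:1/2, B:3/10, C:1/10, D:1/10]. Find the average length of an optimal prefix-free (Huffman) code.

Huffman tree construction:
Combine smallest probabilities repeatedly
Resulting codes:
  A: 0 (length 1)
  B: 11 (length 2)
  C: 100 (length 3)
  D: 101 (length 3)
Average length = Σ p(s) × length(s) = 1.7000 bits


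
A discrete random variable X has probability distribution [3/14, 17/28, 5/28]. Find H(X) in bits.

H(X) = -Σ p(x) log₂ p(x)
  -3/14 × log₂(3/14) = 0.4762
  -17/28 × log₂(17/28) = 0.4371
  -5/28 × log₂(5/28) = 0.4438
H(X) = 1.3571 bits


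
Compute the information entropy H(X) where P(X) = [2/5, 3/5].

H(X) = -Σ p(x) log₂ p(x)
  -2/5 × log₂(2/5) = 0.5288
  -3/5 × log₂(3/5) = 0.4422
H(X) = 0.9710 bits


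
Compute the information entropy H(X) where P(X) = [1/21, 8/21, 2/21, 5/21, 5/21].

H(X) = -Σ p(x) log₂ p(x)
  -1/21 × log₂(1/21) = 0.2092
  -8/21 × log₂(8/21) = 0.5304
  -2/21 × log₂(2/21) = 0.3231
  -5/21 × log₂(5/21) = 0.4929
  -5/21 × log₂(5/21) = 0.4929
H(X) = 2.0485 bits


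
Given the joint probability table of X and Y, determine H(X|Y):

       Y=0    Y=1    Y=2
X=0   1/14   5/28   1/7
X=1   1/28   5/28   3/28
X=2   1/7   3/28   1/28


H(X|Y) = Σ_y p(y) H(X|Y=y)
  p(Y=0) = 1/4, H(X|Y=0) = 1.3788
  p(Y=1) = 13/28, H(X|Y=1) = 1.5486
  p(Y=2) = 2/7, H(X|Y=2) = 1.4056
H(X|Y) = 0.2500×1.3788 + 0.4643×1.5486 + 0.2857×1.4056 = 1.4653 bits


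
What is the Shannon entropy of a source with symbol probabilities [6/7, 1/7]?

H(X) = -Σ p(x) log₂ p(x)
  -6/7 × log₂(6/7) = 0.1906
  -1/7 × log₂(1/7) = 0.4011
H(X) = 0.5917 bits


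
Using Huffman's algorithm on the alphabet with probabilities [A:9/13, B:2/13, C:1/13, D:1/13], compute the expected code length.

Huffman tree construction:
Combine smallest probabilities repeatedly
Resulting codes:
  A: 1 (length 1)
  B: 00 (length 2)
  C: 010 (length 3)
  D: 011 (length 3)
Average length = Σ p(s) × length(s) = 1.4615 bits


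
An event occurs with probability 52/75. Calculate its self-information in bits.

Information content I(x) = -log₂(p(x))
I = -log₂(52/75) = -log₂(0.6933)
I = 0.5284 bits


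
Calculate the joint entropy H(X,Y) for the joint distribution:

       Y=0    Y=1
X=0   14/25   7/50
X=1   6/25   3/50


H(X,Y) = -Σ p(x,y) log₂ p(x,y)
  p(0,0)=14/25: -0.5600 × log₂(0.5600) = 0.4684
  p(0,1)=7/50: -0.1400 × log₂(0.1400) = 0.3971
  p(1,0)=6/25: -0.2400 × log₂(0.2400) = 0.4941
  p(1,1)=3/50: -0.0600 × log₂(0.0600) = 0.2435
H(X,Y) = 1.6032 bits


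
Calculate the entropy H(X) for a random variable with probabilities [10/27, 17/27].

H(X) = -Σ p(x) log₂ p(x)
  -10/27 × log₂(10/27) = 0.5307
  -17/27 × log₂(17/27) = 0.4202
H(X) = 0.9510 bits


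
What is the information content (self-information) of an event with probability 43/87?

Information content I(x) = -log₂(p(x))
I = -log₂(43/87) = -log₂(0.4943)
I = 1.0167 bits


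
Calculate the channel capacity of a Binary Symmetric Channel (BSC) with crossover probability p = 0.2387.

For BSC with error probability p:
C = 1 - H(p) where H(p) is binary entropy
H(0.2387) = -0.2387 × log₂(0.2387) - 0.7613 × log₂(0.7613)
H(p) = 0.7929
C = 1 - 0.7929 = 0.2071 bits/use


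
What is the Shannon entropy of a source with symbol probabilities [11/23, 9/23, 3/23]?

H(X) = -Σ p(x) log₂ p(x)
  -11/23 × log₂(11/23) = 0.5089
  -9/23 × log₂(9/23) = 0.5297
  -3/23 × log₂(3/23) = 0.3833
H(X) = 1.4219 bits


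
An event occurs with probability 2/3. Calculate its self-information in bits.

Information content I(x) = -log₂(p(x))
I = -log₂(2/3) = -log₂(0.6667)
I = 0.5850 bits


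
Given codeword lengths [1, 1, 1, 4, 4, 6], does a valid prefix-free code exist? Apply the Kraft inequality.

Kraft inequality: Σ 2^(-l_i) ≤ 1 for prefix-free code
Calculating: 2^(-1) + 2^(-1) + 2^(-1) + 2^(-4) + 2^(-4) + 2^(-6)
= 0.5 + 0.5 + 0.5 + 0.0625 + 0.0625 + 0.015625
= 1.6406
Since 1.6406 > 1, prefix-free code does not exist


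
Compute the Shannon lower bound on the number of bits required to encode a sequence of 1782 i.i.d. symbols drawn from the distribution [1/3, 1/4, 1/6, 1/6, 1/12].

Entropy H = 2.1887 bits/symbol
Minimum bits = H × n = 2.1887 × 1782
= 3900.30 bits


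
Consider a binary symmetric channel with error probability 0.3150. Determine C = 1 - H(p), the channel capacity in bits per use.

For BSC with error probability p:
C = 1 - H(p) where H(p) is binary entropy
H(0.3150) = -0.3150 × log₂(0.3150) - 0.6850 × log₂(0.6850)
H(p) = 0.8989
C = 1 - 0.8989 = 0.1011 bits/use


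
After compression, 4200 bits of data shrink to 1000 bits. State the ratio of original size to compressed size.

Compression ratio = Original / Compressed
= 4200 / 1000 = 4.20:1


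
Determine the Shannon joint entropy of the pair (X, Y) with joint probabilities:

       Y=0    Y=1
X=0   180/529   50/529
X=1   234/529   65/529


H(X,Y) = -Σ p(x,y) log₂ p(x,y)
  p(0,0)=180/529: -0.3403 × log₂(0.3403) = 0.5292
  p(0,1)=50/529: -0.0945 × log₂(0.0945) = 0.3217
  p(1,0)=234/529: -0.4423 × log₂(0.4423) = 0.5205
  p(1,1)=65/529: -0.1229 × log₂(0.1229) = 0.3717
H(X,Y) = 1.7431 bits


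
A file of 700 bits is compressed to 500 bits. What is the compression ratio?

Compression ratio = Original / Compressed
= 700 / 500 = 1.40:1


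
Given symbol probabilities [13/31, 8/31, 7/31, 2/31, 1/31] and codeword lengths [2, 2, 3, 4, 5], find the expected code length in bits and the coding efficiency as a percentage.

Average length L = Σ p_i × l_i = 2.4516 bits
Entropy H = 1.9298 bits
Efficiency η = H/L × 100% = 78.71%


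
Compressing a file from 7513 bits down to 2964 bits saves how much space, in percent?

Space savings = (1 - Compressed/Original) × 100%
= (1 - 2964/7513) × 100%
= 60.55%


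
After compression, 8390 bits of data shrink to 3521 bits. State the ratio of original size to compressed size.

Compression ratio = Original / Compressed
= 8390 / 3521 = 2.38:1


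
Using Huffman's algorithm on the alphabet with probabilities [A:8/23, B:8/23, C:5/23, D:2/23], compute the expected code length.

Huffman tree construction:
Combine smallest probabilities repeatedly
Resulting codes:
  A: 11 (length 2)
  B: 0 (length 1)
  C: 101 (length 3)
  D: 100 (length 3)
Average length = Σ p(s) × length(s) = 1.9565 bits


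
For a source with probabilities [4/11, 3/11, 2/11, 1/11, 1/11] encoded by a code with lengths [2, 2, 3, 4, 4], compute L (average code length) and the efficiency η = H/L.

Average length L = Σ p_i × l_i = 2.5455 bits
Entropy H = 2.1181 bits
Efficiency η = H/L × 100% = 83.21%


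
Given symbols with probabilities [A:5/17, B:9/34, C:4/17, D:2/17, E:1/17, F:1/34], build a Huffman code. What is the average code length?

Huffman tree construction:
Combine smallest probabilities repeatedly
Resulting codes:
  A: 11 (length 2)
  B: 10 (length 2)
  C: 01 (length 2)
  D: 001 (length 3)
  E: 0001 (length 4)
  F: 0000 (length 4)
Average length = Σ p(s) × length(s) = 2.2941 bits


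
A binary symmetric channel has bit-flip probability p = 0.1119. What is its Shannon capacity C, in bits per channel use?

For BSC with error probability p:
C = 1 - H(p) where H(p) is binary entropy
H(0.1119) = -0.1119 × log₂(0.1119) - 0.8881 × log₂(0.8881)
H(p) = 0.5056
C = 1 - 0.5056 = 0.4944 bits/use


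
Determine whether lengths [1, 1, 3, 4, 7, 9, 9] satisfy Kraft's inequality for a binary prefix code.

Kraft inequality: Σ 2^(-l_i) ≤ 1 for prefix-free code
Calculating: 2^(-1) + 2^(-1) + 2^(-3) + 2^(-4) + 2^(-7) + 2^(-9) + 2^(-9)
= 0.5 + 0.5 + 0.125 + 0.0625 + 0.0078125 + 0.001953125 + 0.001953125
= 1.1992
Since 1.1992 > 1, prefix-free code does not exist


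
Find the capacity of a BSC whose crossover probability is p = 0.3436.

For BSC with error probability p:
C = 1 - H(p) where H(p) is binary entropy
H(0.3436) = -0.3436 × log₂(0.3436) - 0.6564 × log₂(0.6564)
H(p) = 0.9282
C = 1 - 0.9282 = 0.0718 bits/use


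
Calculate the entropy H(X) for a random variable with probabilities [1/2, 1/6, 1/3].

H(X) = -Σ p(x) log₂ p(x)
  -1/2 × log₂(1/2) = 0.5000
  -1/6 × log₂(1/6) = 0.4308
  -1/3 × log₂(1/3) = 0.5283
H(X) = 1.4591 bits


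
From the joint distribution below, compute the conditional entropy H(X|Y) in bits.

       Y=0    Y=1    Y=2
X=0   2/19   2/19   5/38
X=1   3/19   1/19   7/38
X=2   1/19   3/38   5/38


H(X|Y) = Σ_y p(y) H(X|Y=y)
  p(Y=0) = 6/19, H(X|Y=0) = 1.4591
  p(Y=1) = 9/38, H(X|Y=1) = 1.5305
  p(Y=2) = 17/38, H(X|Y=2) = 1.5657
H(X|Y) = 0.3158×1.4591 + 0.2368×1.5305 + 0.4474×1.5657 = 1.5237 bits


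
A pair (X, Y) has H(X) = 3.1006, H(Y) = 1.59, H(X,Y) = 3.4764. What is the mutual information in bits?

I(X;Y) = H(X) + H(Y) - H(X,Y)
I(X;Y) = 3.1006 + 1.59 - 3.4764 = 1.2142 bits


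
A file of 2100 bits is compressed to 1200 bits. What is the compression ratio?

Compression ratio = Original / Compressed
= 2100 / 1200 = 1.75:1


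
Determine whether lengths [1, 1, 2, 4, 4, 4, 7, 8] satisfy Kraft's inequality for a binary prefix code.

Kraft inequality: Σ 2^(-l_i) ≤ 1 for prefix-free code
Calculating: 2^(-1) + 2^(-1) + 2^(-2) + 2^(-4) + 2^(-4) + 2^(-4) + 2^(-7) + 2^(-8)
= 0.5 + 0.5 + 0.25 + 0.0625 + 0.0625 + 0.0625 + 0.0078125 + 0.00390625
= 1.4492
Since 1.4492 > 1, prefix-free code does not exist


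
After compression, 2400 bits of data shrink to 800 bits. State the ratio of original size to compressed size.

Compression ratio = Original / Compressed
= 2400 / 800 = 3.00:1


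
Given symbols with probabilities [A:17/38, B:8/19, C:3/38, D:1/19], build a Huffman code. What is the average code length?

Huffman tree construction:
Combine smallest probabilities repeatedly
Resulting codes:
  A: 0 (length 1)
  B: 11 (length 2)
  C: 101 (length 3)
  D: 100 (length 3)
Average length = Σ p(s) × length(s) = 1.6842 bits


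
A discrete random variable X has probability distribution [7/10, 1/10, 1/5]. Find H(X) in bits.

H(X) = -Σ p(x) log₂ p(x)
  -7/10 × log₂(7/10) = 0.3602
  -1/10 × log₂(1/10) = 0.3322
  -1/5 × log₂(1/5) = 0.4644
H(X) = 1.1568 bits


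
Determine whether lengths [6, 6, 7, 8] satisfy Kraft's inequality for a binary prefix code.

Kraft inequality: Σ 2^(-l_i) ≤ 1 for prefix-free code
Calculating: 2^(-6) + 2^(-6) + 2^(-7) + 2^(-8)
= 0.015625 + 0.015625 + 0.0078125 + 0.00390625
= 0.0430
Since 0.0430 ≤ 1, prefix-free code exists


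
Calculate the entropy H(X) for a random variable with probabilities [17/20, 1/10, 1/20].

H(X) = -Σ p(x) log₂ p(x)
  -17/20 × log₂(17/20) = 0.1993
  -1/10 × log₂(1/10) = 0.3322
  -1/20 × log₂(1/20) = 0.2161
H(X) = 0.7476 bits


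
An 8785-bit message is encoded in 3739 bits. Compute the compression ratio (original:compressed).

Compression ratio = Original / Compressed
= 8785 / 3739 = 2.35:1


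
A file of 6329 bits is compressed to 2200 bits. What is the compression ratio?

Compression ratio = Original / Compressed
= 6329 / 2200 = 2.88:1


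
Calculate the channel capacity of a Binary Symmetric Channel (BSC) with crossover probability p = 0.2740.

For BSC with error probability p:
C = 1 - H(p) where H(p) is binary entropy
H(0.2740) = -0.2740 × log₂(0.2740) - 0.7260 × log₂(0.7260)
H(p) = 0.8471
C = 1 - 0.8471 = 0.1529 bits/use


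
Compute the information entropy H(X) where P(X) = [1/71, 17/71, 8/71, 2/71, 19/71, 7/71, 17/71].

H(X) = -Σ p(x) log₂ p(x)
  -1/71 × log₂(1/71) = 0.0866
  -17/71 × log₂(17/71) = 0.4938
  -8/71 × log₂(8/71) = 0.3549
  -2/71 × log₂(2/71) = 0.1451
  -19/71 × log₂(19/71) = 0.5089
  -7/71 × log₂(7/71) = 0.3295
  -17/71 × log₂(17/71) = 0.4938
H(X) = 2.4126 bits


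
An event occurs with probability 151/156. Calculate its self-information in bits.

Information content I(x) = -log₂(p(x))
I = -log₂(151/156) = -log₂(0.9679)
I = 0.0470 bits


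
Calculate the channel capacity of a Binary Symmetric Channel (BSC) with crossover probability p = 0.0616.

For BSC with error probability p:
C = 1 - H(p) where H(p) is binary entropy
H(0.0616) = -0.0616 × log₂(0.0616) - 0.9384 × log₂(0.9384)
H(p) = 0.3338
C = 1 - 0.3338 = 0.6662 bits/use


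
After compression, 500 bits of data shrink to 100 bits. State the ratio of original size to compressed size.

Compression ratio = Original / Compressed
= 500 / 100 = 5.00:1


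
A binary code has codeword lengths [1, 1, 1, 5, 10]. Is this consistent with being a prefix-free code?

Kraft inequality: Σ 2^(-l_i) ≤ 1 for prefix-free code
Calculating: 2^(-1) + 2^(-1) + 2^(-1) + 2^(-5) + 2^(-10)
= 0.5 + 0.5 + 0.5 + 0.03125 + 0.0009765625
= 1.5322
Since 1.5322 > 1, prefix-free code does not exist


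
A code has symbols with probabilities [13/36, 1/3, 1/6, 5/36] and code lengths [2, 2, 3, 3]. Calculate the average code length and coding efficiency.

Average length L = Σ p_i × l_i = 2.3056 bits
Entropy H = 1.8854 bits
Efficiency η = H/L × 100% = 81.77%


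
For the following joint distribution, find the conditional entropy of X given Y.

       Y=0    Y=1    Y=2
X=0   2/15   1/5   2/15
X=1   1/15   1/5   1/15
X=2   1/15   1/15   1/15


H(X|Y) = Σ_y p(y) H(X|Y=y)
  p(Y=0) = 4/15, H(X|Y=0) = 1.5000
  p(Y=1) = 7/15, H(X|Y=1) = 1.4488
  p(Y=2) = 4/15, H(X|Y=2) = 1.5000
H(X|Y) = 0.2667×1.5000 + 0.4667×1.4488 + 0.2667×1.5000 = 1.4761 bits


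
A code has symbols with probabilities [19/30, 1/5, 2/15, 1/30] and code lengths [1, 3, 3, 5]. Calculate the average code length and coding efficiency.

Average length L = Σ p_i × l_i = 1.8000 bits
Entropy H = 1.4329 bits
Efficiency η = H/L × 100% = 79.60%


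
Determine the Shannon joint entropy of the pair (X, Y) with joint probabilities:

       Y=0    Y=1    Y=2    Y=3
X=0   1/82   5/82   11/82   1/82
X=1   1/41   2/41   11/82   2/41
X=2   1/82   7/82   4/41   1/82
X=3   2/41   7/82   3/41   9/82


H(X,Y) = -Σ p(x,y) log₂ p(x,y)
  p(0,0)=1/82: -0.0122 × log₂(0.0122) = 0.0775
  p(0,1)=5/82: -0.0610 × log₂(0.0610) = 0.2461
  p(0,2)=11/82: -0.1341 × log₂(0.1341) = 0.3888
  p(0,3)=1/82: -0.0122 × log₂(0.0122) = 0.0775
  p(1,0)=1/41: -0.0244 × log₂(0.0244) = 0.1307
  p(1,1)=2/41: -0.0488 × log₂(0.0488) = 0.2126
  p(1,2)=11/82: -0.1341 × log₂(0.1341) = 0.3888
  p(1,3)=2/41: -0.0488 × log₂(0.0488) = 0.2126
  p(2,0)=1/82: -0.0122 × log₂(0.0122) = 0.0775
  p(2,1)=7/82: -0.0854 × log₂(0.0854) = 0.3031
  p(2,2)=4/41: -0.0976 × log₂(0.0976) = 0.3276
  p(2,3)=1/82: -0.0122 × log₂(0.0122) = 0.0775
  p(3,0)=2/41: -0.0488 × log₂(0.0488) = 0.2126
  p(3,1)=7/82: -0.0854 × log₂(0.0854) = 0.3031
  p(3,2)=3/41: -0.0732 × log₂(0.0732) = 0.2760
  p(3,3)=9/82: -0.1098 × log₂(0.1098) = 0.3499
H(X,Y) = 3.6617 bits


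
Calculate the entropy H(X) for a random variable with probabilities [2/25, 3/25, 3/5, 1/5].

H(X) = -Σ p(x) log₂ p(x)
  -2/25 × log₂(2/25) = 0.2915
  -3/25 × log₂(3/25) = 0.3671
  -3/5 × log₂(3/5) = 0.4422
  -1/5 × log₂(1/5) = 0.4644
H(X) = 1.5651 bits


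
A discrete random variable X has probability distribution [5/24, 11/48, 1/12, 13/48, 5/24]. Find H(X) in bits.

H(X) = -Σ p(x) log₂ p(x)
  -5/24 × log₂(5/24) = 0.4715
  -11/48 × log₂(11/48) = 0.4871
  -1/12 × log₂(1/12) = 0.2987
  -13/48 × log₂(13/48) = 0.5104
  -5/24 × log₂(5/24) = 0.4715
H(X) = 2.2392 bits


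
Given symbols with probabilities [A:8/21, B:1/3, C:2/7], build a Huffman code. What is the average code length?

Huffman tree construction:
Combine smallest probabilities repeatedly
Resulting codes:
  A: 0 (length 1)
  B: 11 (length 2)
  C: 10 (length 2)
Average length = Σ p(s) × length(s) = 1.6190 bits


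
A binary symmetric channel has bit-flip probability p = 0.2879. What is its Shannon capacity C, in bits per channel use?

For BSC with error probability p:
C = 1 - H(p) where H(p) is binary entropy
H(0.2879) = -0.2879 × log₂(0.2879) - 0.7121 × log₂(0.7121)
H(p) = 0.8660
C = 1 - 0.8660 = 0.1340 bits/use


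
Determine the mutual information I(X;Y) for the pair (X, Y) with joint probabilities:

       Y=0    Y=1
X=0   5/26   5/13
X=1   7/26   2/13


H(X) = 0.9829, H(Y) = 0.9957, H(X,Y) = 1.9127
I(X;Y) = H(X) + H(Y) - H(X,Y) = 0.0659 bits


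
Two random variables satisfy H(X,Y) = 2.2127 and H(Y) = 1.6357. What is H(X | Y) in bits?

Chain rule: H(X,Y) = H(X|Y) + H(Y)
H(X|Y) = H(X,Y) - H(Y) = 2.2127 - 1.6357 = 0.577 bits


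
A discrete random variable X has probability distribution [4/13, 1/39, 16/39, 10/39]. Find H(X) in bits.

H(X) = -Σ p(x) log₂ p(x)
  -4/13 × log₂(4/13) = 0.5232
  -1/39 × log₂(1/39) = 0.1355
  -16/39 × log₂(16/39) = 0.5273
  -10/39 × log₂(10/39) = 0.5035
H(X) = 1.6895 bits


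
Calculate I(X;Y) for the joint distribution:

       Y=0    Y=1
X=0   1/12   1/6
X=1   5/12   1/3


H(X) = 0.8113, H(Y) = 1.0000, H(X,Y) = 1.7842
I(X;Y) = H(X) + H(Y) - H(X,Y) = 0.0271 bits


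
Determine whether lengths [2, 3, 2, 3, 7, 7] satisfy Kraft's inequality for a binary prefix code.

Kraft inequality: Σ 2^(-l_i) ≤ 1 for prefix-free code
Calculating: 2^(-2) + 2^(-3) + 2^(-2) + 2^(-3) + 2^(-7) + 2^(-7)
= 0.25 + 0.125 + 0.25 + 0.125 + 0.0078125 + 0.0078125
= 0.7656
Since 0.7656 ≤ 1, prefix-free code exists


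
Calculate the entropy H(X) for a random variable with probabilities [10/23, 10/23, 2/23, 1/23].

H(X) = -Σ p(x) log₂ p(x)
  -10/23 × log₂(10/23) = 0.5224
  -10/23 × log₂(10/23) = 0.5224
  -2/23 × log₂(2/23) = 0.3064
  -1/23 × log₂(1/23) = 0.1967
H(X) = 1.5480 bits


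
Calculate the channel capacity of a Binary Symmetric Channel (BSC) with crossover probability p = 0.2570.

For BSC with error probability p:
C = 1 - H(p) where H(p) is binary entropy
H(0.2570) = -0.2570 × log₂(0.2570) - 0.7430 × log₂(0.7430)
H(p) = 0.8222
C = 1 - 0.8222 = 0.1778 bits/use


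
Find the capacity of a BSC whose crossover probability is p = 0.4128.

For BSC with error probability p:
C = 1 - H(p) where H(p) is binary entropy
H(0.4128) = -0.4128 × log₂(0.4128) - 0.5872 × log₂(0.5872)
H(p) = 0.9779
C = 1 - 0.9779 = 0.0221 bits/use


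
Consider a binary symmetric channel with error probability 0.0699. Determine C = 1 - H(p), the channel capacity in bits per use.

For BSC with error probability p:
C = 1 - H(p) where H(p) is binary entropy
H(0.0699) = -0.0699 × log₂(0.0699) - 0.9301 × log₂(0.9301)
H(p) = 0.3656
C = 1 - 0.3656 = 0.6344 bits/use


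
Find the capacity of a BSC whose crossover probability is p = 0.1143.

For BSC with error probability p:
C = 1 - H(p) where H(p) is binary entropy
H(0.1143) = -0.1143 × log₂(0.1143) - 0.8857 × log₂(0.8857)
H(p) = 0.5128
C = 1 - 0.5128 = 0.4872 bits/use


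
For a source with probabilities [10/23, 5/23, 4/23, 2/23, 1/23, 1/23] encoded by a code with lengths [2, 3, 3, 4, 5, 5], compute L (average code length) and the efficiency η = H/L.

Average length L = Σ p_i × l_i = 2.8261 bits
Entropy H = 2.1397 bits
Efficiency η = H/L × 100% = 75.71%


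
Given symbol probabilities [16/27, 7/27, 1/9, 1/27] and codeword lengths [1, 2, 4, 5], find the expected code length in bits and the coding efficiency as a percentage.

Average length L = Σ p_i × l_i = 1.7407 bits
Entropy H = 1.4806 bits
Efficiency η = H/L × 100% = 85.05%


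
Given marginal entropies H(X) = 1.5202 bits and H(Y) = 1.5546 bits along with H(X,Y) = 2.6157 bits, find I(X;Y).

I(X;Y) = H(X) + H(Y) - H(X,Y)
I(X;Y) = 1.5202 + 1.5546 - 2.6157 = 0.4591 bits


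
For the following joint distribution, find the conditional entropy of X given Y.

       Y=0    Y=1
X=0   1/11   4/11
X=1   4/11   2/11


H(X|Y) = Σ_y p(y) H(X|Y=y)
  p(Y=0) = 5/11, H(X|Y=0) = 0.7219
  p(Y=1) = 6/11, H(X|Y=1) = 0.9183
H(X|Y) = 0.4545×0.7219 + 0.5455×0.9183 = 0.8290 bits


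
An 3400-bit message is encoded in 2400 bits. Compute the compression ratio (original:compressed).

Compression ratio = Original / Compressed
= 3400 / 2400 = 1.42:1


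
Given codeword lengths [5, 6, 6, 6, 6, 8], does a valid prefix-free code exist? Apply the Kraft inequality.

Kraft inequality: Σ 2^(-l_i) ≤ 1 for prefix-free code
Calculating: 2^(-5) + 2^(-6) + 2^(-6) + 2^(-6) + 2^(-6) + 2^(-8)
= 0.03125 + 0.015625 + 0.015625 + 0.015625 + 0.015625 + 0.00390625
= 0.0977
Since 0.0977 ≤ 1, prefix-free code exists


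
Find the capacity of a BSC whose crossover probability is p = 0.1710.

For BSC with error probability p:
C = 1 - H(p) where H(p) is binary entropy
H(0.1710) = -0.1710 × log₂(0.1710) - 0.8290 × log₂(0.8290)
H(p) = 0.6600
C = 1 - 0.6600 = 0.3400 bits/use


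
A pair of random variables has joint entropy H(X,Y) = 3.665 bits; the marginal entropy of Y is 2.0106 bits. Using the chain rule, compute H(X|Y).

Chain rule: H(X,Y) = H(X|Y) + H(Y)
H(X|Y) = H(X,Y) - H(Y) = 3.665 - 2.0106 = 1.6544 bits


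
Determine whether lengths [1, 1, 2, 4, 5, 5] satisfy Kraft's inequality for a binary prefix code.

Kraft inequality: Σ 2^(-l_i) ≤ 1 for prefix-free code
Calculating: 2^(-1) + 2^(-1) + 2^(-2) + 2^(-4) + 2^(-5) + 2^(-5)
= 0.5 + 0.5 + 0.25 + 0.0625 + 0.03125 + 0.03125
= 1.3750
Since 1.3750 > 1, prefix-free code does not exist


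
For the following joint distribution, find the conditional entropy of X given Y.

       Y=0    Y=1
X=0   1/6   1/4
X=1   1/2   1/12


H(X|Y) = Σ_y p(y) H(X|Y=y)
  p(Y=0) = 2/3, H(X|Y=0) = 0.8113
  p(Y=1) = 1/3, H(X|Y=1) = 0.8113
H(X|Y) = 0.6667×0.8113 + 0.3333×0.8113 = 0.8113 bits


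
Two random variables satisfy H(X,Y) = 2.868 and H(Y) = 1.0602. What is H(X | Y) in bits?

Chain rule: H(X,Y) = H(X|Y) + H(Y)
H(X|Y) = H(X,Y) - H(Y) = 2.868 - 1.0602 = 1.8078 bits


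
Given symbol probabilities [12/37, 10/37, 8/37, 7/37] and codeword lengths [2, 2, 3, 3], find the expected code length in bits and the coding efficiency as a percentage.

Average length L = Σ p_i × l_i = 2.4054 bits
Entropy H = 1.9692 bits
Efficiency η = H/L × 100% = 81.86%


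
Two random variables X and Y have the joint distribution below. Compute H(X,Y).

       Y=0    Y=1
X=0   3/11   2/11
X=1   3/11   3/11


H(X,Y) = -Σ p(x,y) log₂ p(x,y)
  p(0,0)=3/11: -0.2727 × log₂(0.2727) = 0.5112
  p(0,1)=2/11: -0.1818 × log₂(0.1818) = 0.4472
  p(1,0)=3/11: -0.2727 × log₂(0.2727) = 0.5112
  p(1,1)=3/11: -0.2727 × log₂(0.2727) = 0.5112
H(X,Y) = 1.9808 bits


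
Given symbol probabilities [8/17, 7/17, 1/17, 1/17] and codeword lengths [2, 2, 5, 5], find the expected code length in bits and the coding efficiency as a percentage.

Average length L = Σ p_i × l_i = 2.3529 bits
Entropy H = 1.5197 bits
Efficiency η = H/L × 100% = 64.59%


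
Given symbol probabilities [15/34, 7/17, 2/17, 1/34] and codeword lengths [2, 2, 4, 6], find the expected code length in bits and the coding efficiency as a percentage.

Average length L = Σ p_i × l_i = 2.3529 bits
Entropy H = 1.5608 bits
Efficiency η = H/L × 100% = 66.33%


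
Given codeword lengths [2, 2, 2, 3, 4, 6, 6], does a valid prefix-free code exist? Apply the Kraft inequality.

Kraft inequality: Σ 2^(-l_i) ≤ 1 for prefix-free code
Calculating: 2^(-2) + 2^(-2) + 2^(-2) + 2^(-3) + 2^(-4) + 2^(-6) + 2^(-6)
= 0.25 + 0.25 + 0.25 + 0.125 + 0.0625 + 0.015625 + 0.015625
= 0.9688
Since 0.9688 ≤ 1, prefix-free code exists


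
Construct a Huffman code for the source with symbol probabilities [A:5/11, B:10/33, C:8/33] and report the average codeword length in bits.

Huffman tree construction:
Combine smallest probabilities repeatedly
Resulting codes:
  A: 0 (length 1)
  B: 11 (length 2)
  C: 10 (length 2)
Average length = Σ p(s) × length(s) = 1.5455 bits


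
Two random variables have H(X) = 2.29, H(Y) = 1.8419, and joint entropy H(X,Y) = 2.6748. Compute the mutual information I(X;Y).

I(X;Y) = H(X) + H(Y) - H(X,Y)
I(X;Y) = 2.29 + 1.8419 - 2.6748 = 1.4571 bits


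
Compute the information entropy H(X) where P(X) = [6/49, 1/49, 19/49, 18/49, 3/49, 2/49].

H(X) = -Σ p(x) log₂ p(x)
  -6/49 × log₂(6/49) = 0.3710
  -1/49 × log₂(1/49) = 0.1146
  -19/49 × log₂(19/49) = 0.5300
  -18/49 × log₂(18/49) = 0.5307
  -3/49 × log₂(3/49) = 0.2467
  -2/49 × log₂(2/49) = 0.1884
H(X) = 1.9814 bits


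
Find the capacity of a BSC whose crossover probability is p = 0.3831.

For BSC with error probability p:
C = 1 - H(p) where H(p) is binary entropy
H(0.3831) = -0.3831 × log₂(0.3831) - 0.6169 × log₂(0.6169)
H(p) = 0.9602
C = 1 - 0.9602 = 0.0398 bits/use


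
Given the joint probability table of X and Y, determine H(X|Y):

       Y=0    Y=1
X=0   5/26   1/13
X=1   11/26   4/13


H(X|Y) = Σ_y p(y) H(X|Y=y)
  p(Y=0) = 8/13, H(X|Y=0) = 0.8960
  p(Y=1) = 5/13, H(X|Y=1) = 0.7219
H(X|Y) = 0.6154×0.8960 + 0.3846×0.7219 = 0.8291 bits


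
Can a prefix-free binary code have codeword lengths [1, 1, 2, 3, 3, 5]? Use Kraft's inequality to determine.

Kraft inequality: Σ 2^(-l_i) ≤ 1 for prefix-free code
Calculating: 2^(-1) + 2^(-1) + 2^(-2) + 2^(-3) + 2^(-3) + 2^(-5)
= 0.5 + 0.5 + 0.25 + 0.125 + 0.125 + 0.03125
= 1.5312
Since 1.5312 > 1, prefix-free code does not exist


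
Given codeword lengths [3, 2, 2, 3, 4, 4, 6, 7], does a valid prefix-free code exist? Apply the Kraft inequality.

Kraft inequality: Σ 2^(-l_i) ≤ 1 for prefix-free code
Calculating: 2^(-3) + 2^(-2) + 2^(-2) + 2^(-3) + 2^(-4) + 2^(-4) + 2^(-6) + 2^(-7)
= 0.125 + 0.25 + 0.25 + 0.125 + 0.0625 + 0.0625 + 0.015625 + 0.0078125
= 0.8984
Since 0.8984 ≤ 1, prefix-free code exists


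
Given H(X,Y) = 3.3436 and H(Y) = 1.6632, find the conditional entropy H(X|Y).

Chain rule: H(X,Y) = H(X|Y) + H(Y)
H(X|Y) = H(X,Y) - H(Y) = 3.3436 - 1.6632 = 1.6804 bits


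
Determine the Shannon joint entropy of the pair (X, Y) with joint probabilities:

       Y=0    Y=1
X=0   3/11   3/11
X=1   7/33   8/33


H(X,Y) = -Σ p(x,y) log₂ p(x,y)
  p(0,0)=3/11: -0.2727 × log₂(0.2727) = 0.5112
  p(0,1)=3/11: -0.2727 × log₂(0.2727) = 0.5112
  p(1,0)=7/33: -0.2121 × log₂(0.2121) = 0.4745
  p(1,1)=8/33: -0.2424 × log₂(0.2424) = 0.4956
H(X,Y) = 1.9926 bits


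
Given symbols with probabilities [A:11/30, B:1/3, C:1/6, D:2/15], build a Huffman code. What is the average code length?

Huffman tree construction:
Combine smallest probabilities repeatedly
Resulting codes:
  A: 0 (length 1)
  B: 11 (length 2)
  C: 101 (length 3)
  D: 100 (length 3)
Average length = Σ p(s) × length(s) = 1.9333 bits


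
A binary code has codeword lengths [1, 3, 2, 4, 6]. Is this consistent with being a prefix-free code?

Kraft inequality: Σ 2^(-l_i) ≤ 1 for prefix-free code
Calculating: 2^(-1) + 2^(-3) + 2^(-2) + 2^(-4) + 2^(-6)
= 0.5 + 0.125 + 0.25 + 0.0625 + 0.015625
= 0.9531
Since 0.9531 ≤ 1, prefix-free code exists


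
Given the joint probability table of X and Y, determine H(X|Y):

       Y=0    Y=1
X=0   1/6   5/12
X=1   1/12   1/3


H(X|Y) = Σ_y p(y) H(X|Y=y)
  p(Y=0) = 1/4, H(X|Y=0) = 0.9183
  p(Y=1) = 3/4, H(X|Y=1) = 0.9911
H(X|Y) = 0.2500×0.9183 + 0.7500×0.9911 = 0.9729 bits


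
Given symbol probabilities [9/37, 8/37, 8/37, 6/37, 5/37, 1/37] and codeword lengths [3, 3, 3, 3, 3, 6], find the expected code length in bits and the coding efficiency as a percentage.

Average length L = Σ p_i × l_i = 3.0811 bits
Entropy H = 2.4081 bits
Efficiency η = H/L × 100% = 78.16%


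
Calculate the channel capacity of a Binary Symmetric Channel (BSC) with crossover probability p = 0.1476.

For BSC with error probability p:
C = 1 - H(p) where H(p) is binary entropy
H(0.1476) = -0.1476 × log₂(0.1476) - 0.8524 × log₂(0.8524)
H(p) = 0.6038
C = 1 - 0.6038 = 0.3962 bits/use


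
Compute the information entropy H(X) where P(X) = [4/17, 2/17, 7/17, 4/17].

H(X) = -Σ p(x) log₂ p(x)
  -4/17 × log₂(4/17) = 0.4912
  -2/17 × log₂(2/17) = 0.3632
  -7/17 × log₂(7/17) = 0.5271
  -4/17 × log₂(4/17) = 0.4912
H(X) = 1.8727 bits


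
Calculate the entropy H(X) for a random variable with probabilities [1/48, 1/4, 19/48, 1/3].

H(X) = -Σ p(x) log₂ p(x)
  -1/48 × log₂(1/48) = 0.1164
  -1/4 × log₂(1/4) = 0.5000
  -19/48 × log₂(19/48) = 0.5292
  -1/3 × log₂(1/3) = 0.5283
H(X) = 1.6739 bits


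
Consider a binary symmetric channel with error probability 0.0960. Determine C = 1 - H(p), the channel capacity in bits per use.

For BSC with error probability p:
C = 1 - H(p) where H(p) is binary entropy
H(0.0960) = -0.0960 × log₂(0.0960) - 0.9040 × log₂(0.9040)
H(p) = 0.4562
C = 1 - 0.4562 = 0.5438 bits/use


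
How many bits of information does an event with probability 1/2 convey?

Information content I(x) = -log₂(p(x))
I = -log₂(1/2) = -log₂(0.5000)
I = 1.0000 bits


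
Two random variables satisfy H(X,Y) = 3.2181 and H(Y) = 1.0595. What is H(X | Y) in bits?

Chain rule: H(X,Y) = H(X|Y) + H(Y)
H(X|Y) = H(X,Y) - H(Y) = 3.2181 - 1.0595 = 2.1586 bits


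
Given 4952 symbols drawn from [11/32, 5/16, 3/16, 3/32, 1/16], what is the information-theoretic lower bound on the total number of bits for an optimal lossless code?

Entropy H = 2.0769 bits/symbol
Minimum bits = H × n = 2.0769 × 4952
= 10285.04 bits


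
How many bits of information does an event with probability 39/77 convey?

Information content I(x) = -log₂(p(x))
I = -log₂(39/77) = -log₂(0.5065)
I = 0.9814 bits


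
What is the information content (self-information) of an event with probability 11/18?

Information content I(x) = -log₂(p(x))
I = -log₂(11/18) = -log₂(0.6111)
I = 0.7105 bits


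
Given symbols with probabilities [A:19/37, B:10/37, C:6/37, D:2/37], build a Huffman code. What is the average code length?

Huffman tree construction:
Combine smallest probabilities repeatedly
Resulting codes:
  A: 1 (length 1)
  B: 01 (length 2)
  C: 001 (length 3)
  D: 000 (length 3)
Average length = Σ p(s) × length(s) = 1.7027 bits


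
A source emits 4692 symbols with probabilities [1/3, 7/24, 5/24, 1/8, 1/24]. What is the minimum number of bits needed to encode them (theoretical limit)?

Entropy H = 2.0843 bits/symbol
Minimum bits = H × n = 2.0843 × 4692
= 9779.51 bits
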